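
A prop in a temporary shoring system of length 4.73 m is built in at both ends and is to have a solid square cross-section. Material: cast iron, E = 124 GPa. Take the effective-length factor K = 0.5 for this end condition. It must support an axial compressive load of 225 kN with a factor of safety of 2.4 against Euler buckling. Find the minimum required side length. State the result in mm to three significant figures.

a ≈ 73.8 mm

Required P_cr = n·P = 2.4 × 225 = 540.0 kN
L_e = K·L = 0.5 × 4.73 = 2.365 m
Required I = P_cr·L_e²/(π²E) = 5.400×10^5 × 2.365² / (π² × 1.24×10^11) = 2.468×10^-6 m⁴
I_req = 2.468×10^6 mm⁴
Solid square: I = a⁴/12  ⇒  a = (12I)^(1/4) = (12×2.468×10^6)^(1/4) = 73.8 mm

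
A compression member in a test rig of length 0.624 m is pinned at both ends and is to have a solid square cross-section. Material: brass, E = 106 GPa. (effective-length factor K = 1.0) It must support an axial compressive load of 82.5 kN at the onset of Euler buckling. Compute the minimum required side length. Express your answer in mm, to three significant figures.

L_e = K·L = 1 × 0.624 = 0.6240 m
Required I = P_cr·L_e²/(π²E) = 8.250×10^4 × 0.6240² / (π² × 1.06×10^11) = 3.071×10^-8 m⁴
I_req = 3.071×10^4 mm⁴
Solid square: I = a⁴/12  ⇒  a = (12I)^(1/4) = (12×3.071×10^4)^(1/4) = 24.6 mm

a ≈ 24.6 mm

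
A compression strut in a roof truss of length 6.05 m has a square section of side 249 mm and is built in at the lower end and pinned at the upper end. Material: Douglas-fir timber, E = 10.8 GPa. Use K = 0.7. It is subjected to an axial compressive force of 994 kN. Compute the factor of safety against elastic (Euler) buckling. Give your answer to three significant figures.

n ≈ 1.92

I = a⁴/12 = 249⁴/12 = 3.203×10^8 mm⁴
I = 3.203×10^8 mm⁴ = 3.203×10^-4 m⁴
Effective length L_e = K·L = 0.7 × 6.05 = 4.235 m
P_cr = π²EI / L_e² = π² × 10.8×10⁹ × 3.203×10^-4 / 4.235² = 1.904×10^6 N
Factor of safety n = P_cr / P = 1903.9 / 994 = 1.92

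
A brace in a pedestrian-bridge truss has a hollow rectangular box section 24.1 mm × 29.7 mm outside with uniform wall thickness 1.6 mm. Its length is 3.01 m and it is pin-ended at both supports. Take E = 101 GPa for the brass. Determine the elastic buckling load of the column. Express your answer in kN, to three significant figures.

Inner dimensions: h_i = 29.7 − 2×1.6 = 26.50 mm, b_i = 24.1 − 2×1.6 = 20.90 mm
Weak-axis I_min = (h_o·b_o³ − h_i·b_i³)/12 with b_o = 24.1, b_i = 20.90 mm (shorter outer/inner sides).
I_min = (29.7×24.1³ − 26.50×20.90³)/12 = 1.448×10^4 mm⁴
I = 1.448×10^4 mm⁴ = 1.448×10^-8 m⁴
Effective length L_e = K·L = 1 × 3.01 = 3.010 m
P_cr = π²EI / L_e² = π² × 101×10⁹ × 1.448×10^-8 / 3.010² = 1.594×10^3 N

P_cr ≈ 1.59 kN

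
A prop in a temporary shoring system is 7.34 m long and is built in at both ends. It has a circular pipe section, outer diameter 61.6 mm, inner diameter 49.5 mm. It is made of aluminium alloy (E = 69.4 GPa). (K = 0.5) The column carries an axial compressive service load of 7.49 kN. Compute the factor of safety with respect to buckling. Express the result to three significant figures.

d_o = 61.6 mm, d_i = 49.5 mm
I = π(d_o⁴ − d_i⁴)/64 = π(61.6⁴ − 49.50⁴)/64 = 4.121×10^5 mm⁴
I = 4.121×10^5 mm⁴ = 4.121×10^-7 m⁴
Effective length L_e = K·L = 0.5 × 7.34 = 3.670 m
P_cr = π²EI / L_e² = π² × 69.4×10⁹ × 4.121×10^-7 / 3.670² = 2.096×10^4 N
Factor of safety n = P_cr / P = 20.956 / 7.49 = 2.80

n ≈ 2.80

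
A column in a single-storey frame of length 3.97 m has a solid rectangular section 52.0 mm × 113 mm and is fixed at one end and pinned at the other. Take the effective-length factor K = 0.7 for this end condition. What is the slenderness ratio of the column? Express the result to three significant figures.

λ ≈ 185

Buckling occurs about the weak axis: I_min = h·b³/12 with b = 52.0 mm (the shorter side).
I_min = 113×52.0³/12 = 1.324×10^6 mm⁴
A = 5.876×10^3 mm²;  r_min = √(I/A) = √(1.324×10^6/5.876×10^3) = 15.01 mm
L_e = K·L = 0.7 × 3.97 m = 2.779 m = 2779.0 mm
λ = L_e / r_min = 2779.0 / 15.01 = 185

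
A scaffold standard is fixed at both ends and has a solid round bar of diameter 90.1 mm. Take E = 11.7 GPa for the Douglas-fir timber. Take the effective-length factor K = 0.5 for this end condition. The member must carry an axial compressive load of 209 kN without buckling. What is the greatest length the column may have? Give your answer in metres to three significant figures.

I = πd⁴/64 = π×90.1⁴/64 = 3.235×10^6 mm⁴
I = 3.235×10^-6 m⁴
At the buckling limit P_cr = P = 2.090×10^5 N
From P_cr = π²EI/(K·L)²:  L = (1/K)·√(π²EI/P_cr) = (1/0.5)·√(π²×1.17×10^10×3.235×10^-6/2.090×10^5)
L = 2.67 m

L_max ≈ 2.67 m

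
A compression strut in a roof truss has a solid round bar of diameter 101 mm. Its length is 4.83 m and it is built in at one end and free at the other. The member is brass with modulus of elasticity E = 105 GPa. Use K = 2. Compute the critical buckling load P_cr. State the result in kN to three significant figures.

P_cr ≈ 56.7 kN

I = πd⁴/64 = π×101⁴/64 = 5.108×10^6 mm⁴
I = 5.108×10^6 mm⁴ = 5.108×10^-6 m⁴
Effective length L_e = K·L = 2 × 4.83 = 9.660 m
P_cr = π²EI / L_e² = π² × 105×10⁹ × 5.108×10^-6 / 9.660² = 5.673×10^4 N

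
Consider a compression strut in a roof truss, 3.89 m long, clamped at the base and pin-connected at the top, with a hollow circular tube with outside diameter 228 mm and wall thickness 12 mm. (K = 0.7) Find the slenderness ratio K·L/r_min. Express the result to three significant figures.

λ ≈ 35.6

Inner diameter d_i = 228 − 2×12 = 204.0 mm
I = π(d_o⁴ − d_i⁴)/64 = π(228⁴ − 204.0⁴)/64 = 4.764×10^7 mm⁴
A = 8.143×10^3 mm²;  r_min = √(I/A) = √(4.764×10^7/8.143×10^3) = 76.49 mm
L_e = K·L = 0.7 × 3.89 m = 2.723 m = 2723.0 mm
λ = L_e / r_min = 2723.0 / 76.49 = 35.6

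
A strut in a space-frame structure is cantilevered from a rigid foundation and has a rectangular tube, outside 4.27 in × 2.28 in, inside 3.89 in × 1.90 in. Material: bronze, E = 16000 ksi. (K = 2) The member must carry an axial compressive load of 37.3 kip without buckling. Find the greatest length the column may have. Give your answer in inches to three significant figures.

L_max ≈ 45.9 in

Weak-axis I_min = (h_o·b_o³ − h_i·b_i³)/12 with b_o = 2.28, b_i = 1.900 in (shorter outer/inner sides).
I_min = (4.27×2.28³ − 3.890×1.900³)/12 = 1.994 in⁴
At the buckling limit P_cr = P = 3.730×10^4 lb
From P_cr = π²EI/(K·L)²:  L = (1/K)·√(π²EI/P_cr) = (1/2)·√(π²×1.60×10^7×1.994/3.730×10^4)
L = 45.9 in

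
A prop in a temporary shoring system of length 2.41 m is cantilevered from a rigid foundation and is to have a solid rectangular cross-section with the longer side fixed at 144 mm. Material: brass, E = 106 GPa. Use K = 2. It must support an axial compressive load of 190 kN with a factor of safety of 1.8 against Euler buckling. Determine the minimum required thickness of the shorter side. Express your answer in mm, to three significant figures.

b ≈ 85.9 mm

Required P_cr = n·P = 1.8 × 190 = 342.0 kN
L_e = K·L = 2 × 2.41 = 4.820 m
Required I = P_cr·L_e²/(π²E) = 3.420×10^5 × 4.820² / (π² × 1.06×10^11) = 7.595×10^-6 m⁴
I_req = 7.595×10^6 mm⁴
Rectangle, weak axis: I_min = h·b³/12 with h = 144 mm fixed  ⇒  b = (12I/h)^(1/3) = 85.9 mm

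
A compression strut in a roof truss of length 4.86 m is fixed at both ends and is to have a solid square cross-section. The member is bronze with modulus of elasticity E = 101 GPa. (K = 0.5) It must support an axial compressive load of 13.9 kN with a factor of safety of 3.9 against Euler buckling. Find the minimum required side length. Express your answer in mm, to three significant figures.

Required P_cr = n·P = 3.9 × 13.9 = 54.21 kN
L_e = K·L = 0.5 × 4.86 = 2.430 m
Required I = P_cr·L_e²/(π²E) = 5.421×10^4 × 2.430² / (π² × 1.01×10^11) = 3.211×10^-7 m⁴
I_req = 3.211×10^5 mm⁴
Solid square: I = a⁴/12  ⇒  a = (12I)^(1/4) = (12×3.211×10^5)^(1/4) = 44.3 mm

a ≈ 44.3 mm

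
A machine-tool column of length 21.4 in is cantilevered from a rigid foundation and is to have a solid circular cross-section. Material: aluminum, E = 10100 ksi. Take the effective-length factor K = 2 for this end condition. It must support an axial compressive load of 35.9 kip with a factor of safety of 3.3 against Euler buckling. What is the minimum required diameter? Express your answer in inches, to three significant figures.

d ≈ 2.58 in

Required P_cr = n·P = 3.3 × 35.9 = 118.5 kip
L_e = K·L = 2 × 21.4 = 42.80 in
Required I = P_cr·L_e²/(π²E) = 1.185×10^5 × 42.80² / (π² × 1.01×10^7) = 2.177 in⁴
Solid circle: I = πd⁴/64  ⇒  d = (64I/π)^(1/4) = (64×2.177/π)^(1/4) = 2.58 in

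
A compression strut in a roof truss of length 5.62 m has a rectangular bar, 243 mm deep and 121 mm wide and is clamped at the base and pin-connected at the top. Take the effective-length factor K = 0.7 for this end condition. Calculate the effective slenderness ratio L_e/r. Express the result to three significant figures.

Buckling occurs about the weak axis: I_min = h·b³/12 with b = 121 mm (the shorter side).
I_min = 243×121³/12 = 3.587×10^7 mm⁴
A = 2.940×10^4 mm²;  r_min = √(I/A) = √(3.587×10^7/2.940×10^4) = 34.93 mm
L_e = K·L = 0.7 × 5.62 m = 3.934 m = 3934.0 mm
λ = L_e / r_min = 3934.0 / 34.93 = 113

λ ≈ 113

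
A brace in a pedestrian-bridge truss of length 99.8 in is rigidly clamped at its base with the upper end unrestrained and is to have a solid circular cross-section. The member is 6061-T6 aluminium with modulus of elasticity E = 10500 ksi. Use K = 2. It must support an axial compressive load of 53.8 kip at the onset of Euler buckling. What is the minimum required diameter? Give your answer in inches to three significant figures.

d ≈ 4.53 in

L_e = K·L = 2 × 99.8 = 199.6 in
Required I = P_cr·L_e²/(π²E) = 5.380×10^4 × 199.6² / (π² × 1.05×10^7) = 20.68 in⁴
Solid circle: I = πd⁴/64  ⇒  d = (64I/π)^(1/4) = (64×20.68/π)^(1/4) = 4.53 in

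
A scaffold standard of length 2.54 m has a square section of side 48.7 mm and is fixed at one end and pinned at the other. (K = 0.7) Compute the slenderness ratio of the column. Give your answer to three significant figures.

For a square r = a/√12 = 48.7/√12 = 14.06 mm
L_e = K·L = 0.7 × 2.54 m = 1.778 m = 1778.0 mm
λ = L_e / r_min = 1778.0 / 14.06 = 126

λ ≈ 126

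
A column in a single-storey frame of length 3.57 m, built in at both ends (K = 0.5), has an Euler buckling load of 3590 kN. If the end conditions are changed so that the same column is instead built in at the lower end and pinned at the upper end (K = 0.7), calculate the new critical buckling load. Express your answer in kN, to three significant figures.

P_cr ≈ 1830 kN

P_cr ∝ 1/K², so P_cr,new = P_cr,old × (K_old/K_new)² = 3590 × (0.5/0.7)²
= 3590 × 0.5102 = 1830 kN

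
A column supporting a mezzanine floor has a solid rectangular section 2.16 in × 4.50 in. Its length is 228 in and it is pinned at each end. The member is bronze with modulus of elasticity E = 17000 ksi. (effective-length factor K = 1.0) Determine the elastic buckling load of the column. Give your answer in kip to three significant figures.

Buckling occurs about the weak axis: I_min = h·b³/12 with b = 2.16 in (the shorter side).
I_min = 4.50×2.16³/12 = 3.779 in⁴
Effective length L_e = K·L = 1 × 228 = 228.0 in
P_cr = π²EI / L_e² = π² × 17000×10³ × 3.779 / 228.0² = 1.220×10^4 lb

P_cr ≈ 12.2 kip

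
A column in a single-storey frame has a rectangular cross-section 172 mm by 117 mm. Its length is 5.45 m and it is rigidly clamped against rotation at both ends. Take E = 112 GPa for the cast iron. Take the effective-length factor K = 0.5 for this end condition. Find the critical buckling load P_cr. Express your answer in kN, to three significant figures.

Buckling occurs about the weak axis: I_min = h·b³/12 with b = 117 mm (the shorter side).
I_min = 172×117³/12 = 2.296×10^7 mm⁴
I = 2.296×10^7 mm⁴ = 2.296×10^-5 m⁴
Effective length L_e = K·L = 0.5 × 5.45 = 2.725 m
P_cr = π²EI / L_e² = π² × 112×10⁹ × 2.296×10^-5 / 2.725² = 3.417×10^6 N

P_cr ≈ 3420 kN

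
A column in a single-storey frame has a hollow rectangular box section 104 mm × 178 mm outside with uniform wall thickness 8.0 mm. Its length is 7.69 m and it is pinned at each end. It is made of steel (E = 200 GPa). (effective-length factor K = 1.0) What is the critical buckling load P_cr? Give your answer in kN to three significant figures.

Inner dimensions: h_i = 178 − 2×8.0 = 162.0 mm, b_i = 104 − 2×8.0 = 88.00 mm
Weak-axis I_min = (h_o·b_o³ − h_i·b_i³)/12 with b_o = 104, b_i = 88.00 mm (shorter outer/inner sides).
I_min = (178×104³ − 162.0×88.00³)/12 = 7.486×10^6 mm⁴
I = 7.486×10^6 mm⁴ = 7.486×10^-6 m⁴
Effective length L_e = K·L = 1 × 7.69 = 7.690 m
P_cr = π²EI / L_e² = π² × 200×10⁹ × 7.486×10^-6 / 7.690² = 2.499×10^5 N

P_cr ≈ 250 kN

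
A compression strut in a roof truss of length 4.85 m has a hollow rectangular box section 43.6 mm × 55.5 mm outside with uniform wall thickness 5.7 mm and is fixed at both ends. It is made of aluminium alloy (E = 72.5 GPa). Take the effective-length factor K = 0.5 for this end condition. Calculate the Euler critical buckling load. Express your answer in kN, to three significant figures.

P_cr ≈ 31.7 kN

Inner dimensions: h_i = 55.5 − 2×5.7 = 44.10 mm, b_i = 43.6 − 2×5.7 = 32.20 mm
Weak-axis I_min = (h_o·b_o³ − h_i·b_i³)/12 with b_o = 43.6, b_i = 32.20 mm (shorter outer/inner sides).
I_min = (55.5×43.6³ − 44.10×32.20³)/12 = 2.606×10^5 mm⁴
I = 2.606×10^5 mm⁴ = 2.606×10^-7 m⁴
Effective length L_e = K·L = 0.5 × 4.85 = 2.425 m
P_cr = π²EI / L_e² = π² × 72.5×10⁹ × 2.606×10^-7 / 2.425² = 3.171×10^4 N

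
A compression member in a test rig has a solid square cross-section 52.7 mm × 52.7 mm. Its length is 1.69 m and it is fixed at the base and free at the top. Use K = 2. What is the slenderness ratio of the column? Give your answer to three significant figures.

For a square r = a/√12 = 52.7/√12 = 15.21 mm
L_e = K·L = 2 × 1.69 m = 3.380 m = 3380.0 mm
λ = L_e / r_min = 3380.0 / 15.21 = 222

λ ≈ 222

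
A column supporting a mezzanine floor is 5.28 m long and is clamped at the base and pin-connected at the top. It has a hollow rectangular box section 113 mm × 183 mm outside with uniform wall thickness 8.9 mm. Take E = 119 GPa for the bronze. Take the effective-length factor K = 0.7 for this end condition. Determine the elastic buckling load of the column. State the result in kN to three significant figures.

P_cr ≈ 871 kN

Inner dimensions: h_i = 183 − 2×8.9 = 165.2 mm, b_i = 113 − 2×8.9 = 95.20 mm
Weak-axis I_min = (h_o·b_o³ − h_i·b_i³)/12 with b_o = 113, b_i = 95.20 mm (shorter outer/inner sides).
I_min = (183×113³ − 165.2×95.20³)/12 = 1.013×10^7 mm⁴
I = 1.013×10^7 mm⁴ = 1.013×10^-5 m⁴
Effective length L_e = K·L = 0.7 × 5.28 = 3.696 m
P_cr = π²EI / L_e² = π² × 119×10⁹ × 1.013×10^-5 / 3.696² = 8.706×10^5 N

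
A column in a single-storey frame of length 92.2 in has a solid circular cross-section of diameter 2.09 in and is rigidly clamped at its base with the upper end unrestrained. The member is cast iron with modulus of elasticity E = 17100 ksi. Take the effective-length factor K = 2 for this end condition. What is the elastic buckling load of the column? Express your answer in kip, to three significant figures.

I = πd⁴/64 = π×2.09⁴/64 = 0.9366 in⁴
Effective length L_e = K·L = 2 × 92.2 = 184.4 in
P_cr = π²EI / L_e² = π² × 17100×10³ × 0.9366 / 184.4² = 4.649×10^3 lb

P_cr ≈ 4.65 kip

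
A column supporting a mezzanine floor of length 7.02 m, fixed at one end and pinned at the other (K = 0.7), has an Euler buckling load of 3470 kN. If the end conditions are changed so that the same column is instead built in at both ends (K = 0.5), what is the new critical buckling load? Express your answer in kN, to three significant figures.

P_cr ≈ 6800 kN

P_cr ∝ 1/K², so P_cr,new = P_cr,old × (K_old/K_new)² = 3470 × (0.7/0.5)²
= 3470 × 1.960 = 6800 kN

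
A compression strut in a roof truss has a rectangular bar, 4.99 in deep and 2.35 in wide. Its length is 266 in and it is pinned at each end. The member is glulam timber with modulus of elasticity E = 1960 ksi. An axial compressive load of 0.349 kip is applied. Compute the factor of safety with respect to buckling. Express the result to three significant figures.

n ≈ 4.23

Buckling occurs about the weak axis: I_min = h·b³/12 with b = 2.35 in (the shorter side).
I_min = 4.99×2.35³/12 = 5.397 in⁴
Effective length L_e = K·L = 1 × 266 = 266.0 in
P_cr = π²EI / L_e² = π² × 1960×10³ × 5.397 / 266.0² = 1.475×10^3 lb
Factor of safety n = P_cr / P = 1.4754 / 0.349 = 4.23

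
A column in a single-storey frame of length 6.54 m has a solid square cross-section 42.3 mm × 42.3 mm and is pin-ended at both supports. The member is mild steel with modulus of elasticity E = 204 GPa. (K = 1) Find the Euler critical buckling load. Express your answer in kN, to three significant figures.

I = a⁴/12 = 42.3⁴/12 = 2.668×10^5 mm⁴
I = 2.668×10^5 mm⁴ = 2.668×10^-7 m⁴
Effective length L_e = K·L = 1 × 6.54 = 6.540 m
P_cr = π²EI / L_e² = π² × 204×10⁹ × 2.668×10^-7 / 6.540² = 1.256×10^4 N

P_cr ≈ 12.6 kN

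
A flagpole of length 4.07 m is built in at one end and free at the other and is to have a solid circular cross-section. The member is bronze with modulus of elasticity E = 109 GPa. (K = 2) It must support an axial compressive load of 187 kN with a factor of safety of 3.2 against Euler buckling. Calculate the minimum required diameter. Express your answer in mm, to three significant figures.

d ≈ 166 mm

Required P_cr = n·P = 3.2 × 187 = 598.4 kN
L_e = K·L = 2 × 4.07 = 8.140 m
Required I = P_cr·L_e²/(π²E) = 5.984×10^5 × 8.140² / (π² × 1.09×10^11) = 3.686×10^-5 m⁴
I_req = 3.686×10^7 mm⁴
Solid circle: I = πd⁴/64  ⇒  d = (64I/π)^(1/4) = (64×3.686×10^7/π)^(1/4) = 166 mm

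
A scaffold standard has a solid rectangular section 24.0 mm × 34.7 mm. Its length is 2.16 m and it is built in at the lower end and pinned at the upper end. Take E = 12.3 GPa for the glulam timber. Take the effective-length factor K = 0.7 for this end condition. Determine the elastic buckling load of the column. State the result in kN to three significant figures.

Buckling occurs about the weak axis: I_min = h·b³/12 with b = 24.0 mm (the shorter side).
I_min = 34.7×24.0³/12 = 3.997×10^4 mm⁴
I = 3.997×10^4 mm⁴ = 3.997×10^-8 m⁴
Effective length L_e = K·L = 0.7 × 2.16 = 1.512 m
P_cr = π²EI / L_e² = π² × 12.3×10⁹ × 3.997×10^-8 / 1.512² = 2.123×10^3 N

P_cr ≈ 2.12 kN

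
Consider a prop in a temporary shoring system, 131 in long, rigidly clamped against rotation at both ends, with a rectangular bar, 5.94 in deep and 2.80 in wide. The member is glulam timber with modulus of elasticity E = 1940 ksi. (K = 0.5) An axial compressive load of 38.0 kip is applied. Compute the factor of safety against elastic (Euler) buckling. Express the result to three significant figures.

n ≈ 1.28

Buckling occurs about the weak axis: I_min = h·b³/12 with b = 2.80 in (the shorter side).
I_min = 5.94×2.80³/12 = 10.87 in⁴
Effective length L_e = K·L = 0.5 × 131 = 65.50 in
P_cr = π²EI / L_e² = π² × 1940×10³ × 10.87 / 65.50² = 4.850×10^4 lb
Factor of safety n = P_cr / P = 48.495 / 38.0 = 1.28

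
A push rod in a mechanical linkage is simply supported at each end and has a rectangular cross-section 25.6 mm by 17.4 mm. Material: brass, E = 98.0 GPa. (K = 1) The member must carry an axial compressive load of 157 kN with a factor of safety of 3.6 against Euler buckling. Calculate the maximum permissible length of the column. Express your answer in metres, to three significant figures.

Buckling occurs about the weak axis: I_min = h·b³/12 with b = 17.4 mm (the shorter side).
I_min = 25.6×17.4³/12 = 1.124×10^4 mm⁴
I = 1.124×10^-8 m⁴
Required critical load P_cr = n·P = 3.6 × 157 = 565.2 kN = 5.652×10^5 N
From P_cr = π²EI/(K·L)²:  L = (1/K)·√(π²EI/P_cr) = (1/1)·√(π²×9.80×10^10×1.124×10^-8/5.652×10^5)
L = 0.139 m

L_max ≈ 0.139 m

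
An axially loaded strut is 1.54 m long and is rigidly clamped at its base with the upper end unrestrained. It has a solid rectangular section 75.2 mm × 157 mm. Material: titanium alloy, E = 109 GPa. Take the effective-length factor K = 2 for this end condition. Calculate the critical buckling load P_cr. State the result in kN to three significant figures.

P_cr ≈ 631 kN

Buckling occurs about the weak axis: I_min = h·b³/12 with b = 75.2 mm (the shorter side).
I_min = 157×75.2³/12 = 5.564×10^6 mm⁴
I = 5.564×10^6 mm⁴ = 5.564×10^-6 m⁴
Effective length L_e = K·L = 2 × 1.54 = 3.080 m
P_cr = π²EI / L_e² = π² × 109×10⁹ × 5.564×10^-6 / 3.080² = 6.310×10^5 N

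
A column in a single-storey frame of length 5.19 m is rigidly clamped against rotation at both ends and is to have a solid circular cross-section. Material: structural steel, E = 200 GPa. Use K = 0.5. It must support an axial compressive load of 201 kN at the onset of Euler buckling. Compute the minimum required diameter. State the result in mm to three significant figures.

L_e = K·L = 0.5 × 5.19 = 2.595 m
Required I = P_cr·L_e²/(π²E) = 2.010×10^5 × 2.595² / (π² × 2.00×10^11) = 6.857×10^-7 m⁴
I_req = 6.857×10^5 mm⁴
Solid circle: I = πd⁴/64  ⇒  d = (64I/π)^(1/4) = (64×6.857×10^5/π)^(1/4) = 61.1 mm

d ≈ 61.1 mm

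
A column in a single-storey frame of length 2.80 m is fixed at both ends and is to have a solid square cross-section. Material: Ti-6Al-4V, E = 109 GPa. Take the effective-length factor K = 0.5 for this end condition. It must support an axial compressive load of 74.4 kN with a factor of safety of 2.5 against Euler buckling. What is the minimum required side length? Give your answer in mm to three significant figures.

a ≈ 44.9 mm

Required P_cr = n·P = 2.5 × 74.4 = 186.0 kN
L_e = K·L = 0.5 × 2.80 = 1.400 m
Required I = P_cr·L_e²/(π²E) = 1.860×10^5 × 1.400² / (π² × 1.09×10^11) = 3.389×10^-7 m⁴
I_req = 3.389×10^5 mm⁴
Solid square: I = a⁴/12  ⇒  a = (12I)^(1/4) = (12×3.389×10^5)^(1/4) = 44.9 mm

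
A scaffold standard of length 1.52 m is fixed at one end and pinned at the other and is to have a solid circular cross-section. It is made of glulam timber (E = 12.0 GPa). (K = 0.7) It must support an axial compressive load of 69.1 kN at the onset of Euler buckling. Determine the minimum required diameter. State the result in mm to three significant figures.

L_e = K·L = 0.7 × 1.52 = 1.064 m
Required I = P_cr·L_e²/(π²E) = 6.910×10^4 × 1.064² / (π² × 1.20×10^10) = 6.605×10^-7 m⁴
I_req = 6.605×10^5 mm⁴
Solid circle: I = πd⁴/64  ⇒  d = (64I/π)^(1/4) = (64×6.605×10^5/π)^(1/4) = 60.6 mm

d ≈ 60.6 mm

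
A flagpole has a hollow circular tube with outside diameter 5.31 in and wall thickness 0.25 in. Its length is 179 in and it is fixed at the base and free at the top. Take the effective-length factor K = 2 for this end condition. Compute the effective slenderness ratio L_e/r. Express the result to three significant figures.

Inner diameter d_i = 5.31 − 2×0.25 = 4.810 in
I = π(d_o⁴ − d_i⁴)/64 = π(5.31⁴ − 4.810⁴)/64 = 12.75 in⁴
A = 3.974 in²;  r_min = √(I/A) = √(12.75/3.974) = 1.791 in
L_e = K·L = 2 × 179 = 358.0 in
λ = L_e / r_min = 358.00 / 1.791 = 200

λ ≈ 200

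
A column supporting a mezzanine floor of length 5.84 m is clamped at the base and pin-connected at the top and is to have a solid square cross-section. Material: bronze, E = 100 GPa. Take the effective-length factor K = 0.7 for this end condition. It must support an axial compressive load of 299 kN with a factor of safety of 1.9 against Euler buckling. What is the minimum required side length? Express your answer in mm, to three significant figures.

a ≈ 104 mm

Required P_cr = n·P = 1.9 × 299 = 568.1 kN
L_e = K·L = 0.7 × 5.84 = 4.088 m
Required I = P_cr·L_e²/(π²E) = 5.681×10^5 × 4.088² / (π² × 1.00×10^11) = 9.619×10^-6 m⁴
I_req = 9.619×10^6 mm⁴
Solid square: I = a⁴/12  ⇒  a = (12I)^(1/4) = (12×9.619×10^6)^(1/4) = 104 mm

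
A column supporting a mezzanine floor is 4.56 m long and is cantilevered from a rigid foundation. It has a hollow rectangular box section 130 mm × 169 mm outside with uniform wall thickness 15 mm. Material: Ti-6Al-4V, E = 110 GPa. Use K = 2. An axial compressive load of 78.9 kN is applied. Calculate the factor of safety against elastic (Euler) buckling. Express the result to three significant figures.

Inner dimensions: h_i = 169 − 2×15 = 139.0 mm, b_i = 130 − 2×15 = 100.0 mm
Weak-axis I_min = (h_o·b_o³ − h_i·b_i³)/12 with b_o = 130, b_i = 100.0 mm (shorter outer/inner sides).
I_min = (169×130³ − 139.0×100.0³)/12 = 1.936×10^7 mm⁴
I = 1.936×10^7 mm⁴ = 1.936×10^-5 m⁴
Effective length L_e = K·L = 2 × 4.56 = 9.120 m
P_cr = π²EI / L_e² = π² × 110×10⁹ × 1.936×10^-5 / 9.120² = 2.527×10^5 N
Factor of safety n = P_cr / P = 252.67 / 78.9 = 3.20

n ≈ 3.20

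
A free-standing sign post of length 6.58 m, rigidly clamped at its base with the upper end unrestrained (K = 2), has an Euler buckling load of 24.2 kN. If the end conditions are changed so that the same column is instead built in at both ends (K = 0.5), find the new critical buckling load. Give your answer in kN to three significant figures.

P_cr ∝ 1/K², so P_cr,new = P_cr,old × (K_old/K_new)² = 24.2 × (2/0.5)²
= 24.2 × 16.00 = 387 kN

P_cr ≈ 387 kN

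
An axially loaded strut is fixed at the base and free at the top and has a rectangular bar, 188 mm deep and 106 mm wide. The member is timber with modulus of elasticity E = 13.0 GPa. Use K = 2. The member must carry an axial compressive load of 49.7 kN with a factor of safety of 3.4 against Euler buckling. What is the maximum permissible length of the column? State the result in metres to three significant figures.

Buckling occurs about the weak axis: I_min = h·b³/12 with b = 106 mm (the shorter side).
I_min = 188×106³/12 = 1.866×10^7 mm⁴
I = 1.866×10^-5 m⁴
Required critical load P_cr = n·P = 3.4 × 49.7 = 169.0 kN = 1.690×10^5 N
From P_cr = π²EI/(K·L)²:  L = (1/K)·√(π²EI/P_cr) = (1/2)·√(π²×1.30×10^10×1.866×10^-5/1.690×10^5)
L = 1.88 m

L_max ≈ 1.88 m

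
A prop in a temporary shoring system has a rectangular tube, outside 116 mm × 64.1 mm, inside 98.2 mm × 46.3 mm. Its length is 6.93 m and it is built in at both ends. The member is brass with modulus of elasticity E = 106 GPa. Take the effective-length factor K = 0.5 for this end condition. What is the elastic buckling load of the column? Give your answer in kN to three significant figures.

Weak-axis I_min = (h_o·b_o³ − h_i·b_i³)/12 with b_o = 64.1, b_i = 46.30 mm (shorter outer/inner sides).
I_min = (116×64.1³ − 98.20×46.30³)/12 = 1.734×10^6 mm⁴
I = 1.734×10^6 mm⁴ = 1.734×10^-6 m⁴
Effective length L_e = K·L = 0.5 × 6.93 = 3.465 m
P_cr = π²EI / L_e² = π² × 106×10⁹ × 1.734×10^-6 / 3.465² = 1.511×10^5 N

P_cr ≈ 151 kN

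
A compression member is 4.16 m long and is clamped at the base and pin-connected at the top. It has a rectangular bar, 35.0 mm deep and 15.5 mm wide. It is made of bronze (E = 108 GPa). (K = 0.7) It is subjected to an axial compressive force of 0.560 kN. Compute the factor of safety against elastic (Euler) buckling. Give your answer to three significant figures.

Buckling occurs about the weak axis: I_min = h·b³/12 with b = 15.5 mm (the shorter side).
I_min = 35.0×15.5³/12 = 1.086×10^4 mm⁴
I = 1.086×10^4 mm⁴ = 1.086×10^-8 m⁴
Effective length L_e = K·L = 0.7 × 4.16 = 2.912 m
P_cr = π²EI / L_e² = π² × 108×10⁹ × 1.086×10^-8 / 2.912² = 1.365×10^3 N
Factor of safety n = P_cr / P = 1.3653 / 0.560 = 2.44

n ≈ 2.44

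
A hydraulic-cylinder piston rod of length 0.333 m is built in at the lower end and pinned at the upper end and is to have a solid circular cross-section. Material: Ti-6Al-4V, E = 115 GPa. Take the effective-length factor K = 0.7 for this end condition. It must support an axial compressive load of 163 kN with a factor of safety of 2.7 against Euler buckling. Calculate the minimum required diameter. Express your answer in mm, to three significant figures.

Required P_cr = n·P = 2.7 × 163 = 440.1 kN
L_e = K·L = 0.7 × 0.333 = 0.2331 m
Required I = P_cr·L_e²/(π²E) = 4.401×10^5 × 0.2331² / (π² × 1.15×10^11) = 2.107×10^-8 m⁴
I_req = 2.107×10^4 mm⁴
Solid circle: I = πd⁴/64  ⇒  d = (64I/π)^(1/4) = (64×2.107×10^4/π)^(1/4) = 25.6 mm

d ≈ 25.6 mm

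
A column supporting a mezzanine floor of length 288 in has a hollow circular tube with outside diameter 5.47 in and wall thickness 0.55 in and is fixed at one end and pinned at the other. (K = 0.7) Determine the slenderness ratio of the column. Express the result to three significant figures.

λ ≈ 115

Inner diameter d_i = 5.47 − 2×0.55 = 4.370 in
I = π(d_o⁴ − d_i⁴)/64 = π(5.47⁴ − 4.370⁴)/64 = 26.04 in⁴
A = 8.501 in²;  r_min = √(I/A) = √(26.04/8.501) = 1.750 in
L_e = K·L = 0.7 × 288 = 201.6 in
λ = L_e / r_min = 201.60 / 1.750 = 115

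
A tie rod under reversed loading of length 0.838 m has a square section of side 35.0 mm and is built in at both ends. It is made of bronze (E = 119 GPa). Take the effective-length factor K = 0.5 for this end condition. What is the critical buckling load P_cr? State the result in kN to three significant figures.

I = a⁴/12 = 35.0⁴/12 = 1.251×10^5 mm⁴
I = 1.251×10^5 mm⁴ = 1.251×10^-7 m⁴
Effective length L_e = K·L = 0.5 × 0.838 = 0.4190 m
P_cr = π²EI / L_e² = π² × 119×10⁹ × 1.251×10^-7 / 0.4190² = 8.366×10^5 N

P_cr ≈ 837 kN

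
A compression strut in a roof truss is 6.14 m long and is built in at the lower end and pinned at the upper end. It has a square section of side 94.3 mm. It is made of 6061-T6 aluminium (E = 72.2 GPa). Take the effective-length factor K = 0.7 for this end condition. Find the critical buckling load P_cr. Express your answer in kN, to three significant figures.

I = a⁴/12 = 94.3⁴/12 = 6.590×10^6 mm⁴
I = 6.590×10^6 mm⁴ = 6.590×10^-6 m⁴
Effective length L_e = K·L = 0.7 × 6.14 = 4.298 m
P_cr = π²EI / L_e² = π² × 72.2×10⁹ × 6.590×10^-6 / 4.298² = 2.542×10^5 N

P_cr ≈ 254 kN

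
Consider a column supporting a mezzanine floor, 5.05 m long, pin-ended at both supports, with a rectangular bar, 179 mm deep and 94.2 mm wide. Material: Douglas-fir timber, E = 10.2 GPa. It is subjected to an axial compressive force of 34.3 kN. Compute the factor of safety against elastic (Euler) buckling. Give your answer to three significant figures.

Buckling occurs about the weak axis: I_min = h·b³/12 with b = 94.2 mm (the shorter side).
I_min = 179×94.2³/12 = 1.247×10^7 mm⁴
I = 1.247×10^7 mm⁴ = 1.247×10^-5 m⁴
Effective length L_e = K·L = 1 × 5.05 = 5.050 m
P_cr = π²EI / L_e² = π² × 10.2×10⁹ × 1.247×10^-5 / 5.050² = 4.922×10^4 N
Factor of safety n = P_cr / P = 49.220 / 34.3 = 1.43

n ≈ 1.43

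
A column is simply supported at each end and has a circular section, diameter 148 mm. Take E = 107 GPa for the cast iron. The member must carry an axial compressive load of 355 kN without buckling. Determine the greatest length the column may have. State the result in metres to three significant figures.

L_max ≈ 8.37 m

I = πd⁴/64 = π×148⁴/64 = 2.355×10^7 mm⁴
I = 2.355×10^-5 m⁴
At the buckling limit P_cr = P = 3.550×10^5 N
From P_cr = π²EI/(K·L)²:  L = (1/K)·√(π²EI/P_cr) = (1/1)·√(π²×1.07×10^11×2.355×10^-5/3.550×10^5)
L = 8.37 m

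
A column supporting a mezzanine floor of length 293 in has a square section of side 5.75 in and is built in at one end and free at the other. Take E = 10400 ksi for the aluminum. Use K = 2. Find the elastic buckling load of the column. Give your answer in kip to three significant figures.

I = a⁴/12 = 5.75⁴/12 = 91.09 in⁴
Effective length L_e = K·L = 2 × 293 = 586.0 in
P_cr = π²EI / L_e² = π² × 10400×10³ × 91.09 / 586.0² = 2.723×10^4 lb

P_cr ≈ 27.2 kip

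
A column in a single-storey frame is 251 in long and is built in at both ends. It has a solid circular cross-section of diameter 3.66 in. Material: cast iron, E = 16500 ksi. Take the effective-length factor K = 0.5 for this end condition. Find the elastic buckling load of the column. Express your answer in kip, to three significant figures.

I = πd⁴/64 = π×3.66⁴/64 = 8.808 in⁴
Effective length L_e = K·L = 0.5 × 251 = 125.5 in
P_cr = π²EI / L_e² = π² × 16500×10³ × 8.808 / 125.5² = 9.107×10^4 lb

P_cr ≈ 91.1 kip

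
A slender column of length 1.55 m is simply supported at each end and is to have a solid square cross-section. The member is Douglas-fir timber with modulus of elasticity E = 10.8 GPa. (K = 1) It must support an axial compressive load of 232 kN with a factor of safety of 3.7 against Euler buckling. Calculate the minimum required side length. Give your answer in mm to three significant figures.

a ≈ 123 mm

Required P_cr = n·P = 3.7 × 232 = 858.4 kN
L_e = K·L = 1 × 1.55 = 1.550 m
Required I = P_cr·L_e²/(π²E) = 8.584×10^5 × 1.550² / (π² × 1.08×10^10) = 1.935×10^-5 m⁴
I_req = 1.935×10^7 mm⁴
Solid square: I = a⁴/12  ⇒  a = (12I)^(1/4) = (12×1.935×10^7)^(1/4) = 123 mm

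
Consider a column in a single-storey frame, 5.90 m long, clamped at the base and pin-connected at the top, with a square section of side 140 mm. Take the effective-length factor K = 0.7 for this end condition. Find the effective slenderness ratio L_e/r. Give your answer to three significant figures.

I = a⁴/12 = 140⁴/12 = 3.201×10^7 mm⁴
A = 1.960×10^4 mm²;  r_min = √(I/A) = √(3.201×10^7/1.960×10^4) = 40.41 mm
L_e = K·L = 0.7 × 5.90 m = 4.130 m = 4130.0 mm
λ = L_e / r_min = 4130.0 / 40.41 = 102

λ ≈ 102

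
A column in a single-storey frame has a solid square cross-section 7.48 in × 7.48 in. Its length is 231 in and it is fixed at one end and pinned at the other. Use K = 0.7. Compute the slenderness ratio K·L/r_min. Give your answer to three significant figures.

For a square r = a/√12 = 7.48/√12 = 2.159 in
L_e = K·L = 0.7 × 231 = 161.7 in
λ = L_e / r_min = 161.70 / 2.159 = 74.9

λ ≈ 74.9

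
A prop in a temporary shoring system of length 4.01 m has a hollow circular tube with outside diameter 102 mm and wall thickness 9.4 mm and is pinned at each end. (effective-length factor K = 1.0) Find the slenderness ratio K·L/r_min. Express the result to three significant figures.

Inner diameter d_i = 102 − 2×9.4 = 83.20 mm
I = π(d_o⁴ − d_i⁴)/64 = π(102⁴ − 83.20⁴)/64 = 2.961×10^6 mm⁴
A = 2.735×10^3 mm²;  r_min = √(I/A) = √(2.961×10^6/2.735×10^3) = 32.91 mm
L_e = K·L = 1 × 4.01 m = 4.010 m = 4010.0 mm
λ = L_e / r_min = 4010.0 / 32.91 = 122

λ ≈ 122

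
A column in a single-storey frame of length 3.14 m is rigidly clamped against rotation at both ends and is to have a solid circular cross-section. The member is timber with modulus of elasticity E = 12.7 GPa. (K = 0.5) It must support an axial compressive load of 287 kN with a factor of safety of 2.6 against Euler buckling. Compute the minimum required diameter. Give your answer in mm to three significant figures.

Required P_cr = n·P = 2.6 × 287 = 746.2 kN
L_e = K·L = 0.5 × 3.14 = 1.570 m
Required I = P_cr·L_e²/(π²E) = 7.462×10^5 × 1.570² / (π² × 1.27×10^10) = 1.467×10^-5 m⁴
I_req = 1.467×10^7 mm⁴
Solid circle: I = πd⁴/64  ⇒  d = (64I/π)^(1/4) = (64×1.467×10^7/π)^(1/4) = 131 mm

d ≈ 131 mm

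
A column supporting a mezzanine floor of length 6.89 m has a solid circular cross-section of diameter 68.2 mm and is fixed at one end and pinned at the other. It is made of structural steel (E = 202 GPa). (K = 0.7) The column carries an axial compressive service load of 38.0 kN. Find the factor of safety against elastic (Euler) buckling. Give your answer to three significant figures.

I = πd⁴/64 = π×68.2⁴/64 = 1.062×10^6 mm⁴
I = 1.062×10^6 mm⁴ = 1.062×10^-6 m⁴
Effective length L_e = K·L = 0.7 × 6.89 = 4.823 m
P_cr = π²EI / L_e² = π² × 202×10⁹ × 1.062×10^-6 / 4.823² = 9.102×10^4 N
Factor of safety n = P_cr / P = 91.017 / 38.0 = 2.40

n ≈ 2.40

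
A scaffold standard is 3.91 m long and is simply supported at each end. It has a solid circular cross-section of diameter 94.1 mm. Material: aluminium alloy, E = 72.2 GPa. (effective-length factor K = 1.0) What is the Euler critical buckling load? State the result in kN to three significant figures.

P_cr ≈ 179 kN

I = πd⁴/64 = π×94.1⁴/64 = 3.849×10^6 mm⁴
I = 3.849×10^6 mm⁴ = 3.849×10^-6 m⁴
Effective length L_e = K·L = 1 × 3.91 = 3.910 m
P_cr = π²EI / L_e² = π² × 72.2×10⁹ × 3.849×10^-6 / 3.910² = 1.794×10^5 N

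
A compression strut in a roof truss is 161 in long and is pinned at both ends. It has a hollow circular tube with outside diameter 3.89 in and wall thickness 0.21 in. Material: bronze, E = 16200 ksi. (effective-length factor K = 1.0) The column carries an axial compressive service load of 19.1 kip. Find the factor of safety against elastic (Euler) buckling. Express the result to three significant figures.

n ≈ 1.33

Inner diameter d_i = 3.89 − 2×0.21 = 3.470 in
I = π(d_o⁴ − d_i⁴)/64 = π(3.89⁴ − 3.470⁴)/64 = 4.123 in⁴
Effective length L_e = K·L = 1 × 161 = 161.0 in
P_cr = π²EI / L_e² = π² × 16200×10³ × 4.123 / 161.0² = 2.543×10^4 lb
Factor of safety n = P_cr / P = 25.433 / 19.1 = 1.33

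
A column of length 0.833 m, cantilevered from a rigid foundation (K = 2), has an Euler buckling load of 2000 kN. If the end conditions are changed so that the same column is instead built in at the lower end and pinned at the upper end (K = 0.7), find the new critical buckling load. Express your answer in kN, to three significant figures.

P_cr ∝ 1/K², so P_cr,new = P_cr,old × (K_old/K_new)² = 2000 × (2/0.7)²
= 2000 × 8.163 = 16300 kN

P_cr ≈ 16300 kN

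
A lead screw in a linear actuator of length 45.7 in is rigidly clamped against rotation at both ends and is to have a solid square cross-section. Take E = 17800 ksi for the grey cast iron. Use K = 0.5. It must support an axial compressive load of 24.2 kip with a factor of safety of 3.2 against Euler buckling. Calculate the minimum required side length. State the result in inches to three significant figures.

a ≈ 1.29 in

Required P_cr = n·P = 3.2 × 24.2 = 77.44 kip
L_e = K·L = 0.5 × 45.7 = 22.85 in
Required I = P_cr·L_e²/(π²E) = 7.744×10^4 × 22.85² / (π² × 1.78×10^7) = 0.2302 in⁴
Solid square: I = a⁴/12  ⇒  a = (12I)^(1/4) = (12×0.2302)^(1/4) = 1.29 in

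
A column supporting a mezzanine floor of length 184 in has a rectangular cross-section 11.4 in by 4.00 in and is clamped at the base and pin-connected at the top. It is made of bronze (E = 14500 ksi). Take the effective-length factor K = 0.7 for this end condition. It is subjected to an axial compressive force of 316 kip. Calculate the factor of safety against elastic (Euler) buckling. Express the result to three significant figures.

Buckling occurs about the weak axis: I_min = h·b³/12 with b = 4.00 in (the shorter side).
I_min = 11.4×4.00³/12 = 60.80 in⁴
Effective length L_e = K·L = 0.7 × 184 = 128.8 in
P_cr = π²EI / L_e² = π² × 14500×10³ × 60.80 / 128.8² = 5.245×10^5 lb
Factor of safety n = P_cr / P = 524.49 / 316 = 1.66

n ≈ 1.66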